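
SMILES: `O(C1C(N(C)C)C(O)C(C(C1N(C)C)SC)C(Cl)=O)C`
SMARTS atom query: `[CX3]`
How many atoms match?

1

Check the 20 heavy atoms by environment: 12× C (X4) → no; 2× O (X2) → no; 1× C (X3) → match; 1× O (X1) → no; 1× Cl (X1) → no; 2× N (X3) → no; 1× S (X2) → no.
That gives 1 matching atom.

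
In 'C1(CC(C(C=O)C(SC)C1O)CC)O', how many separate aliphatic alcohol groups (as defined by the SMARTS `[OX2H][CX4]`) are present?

2

[OX2H][CX4] is the SMARTS for an aliphatic alcohol: a hydroxyl oxygen bound to an sp3 (X4) carbon.
The molecule carries 2 separate instances of a hydroxyl group (-OH) meeting every constraint; each maps to a distinct set of atoms, giving 2 matches.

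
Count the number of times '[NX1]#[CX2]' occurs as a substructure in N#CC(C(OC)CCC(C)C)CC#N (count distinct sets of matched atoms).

[NX1]#[CX2] is the SMARTS for a nitrile: a nitrogen triple-bonded to a two-connected carbon.
The molecule carries 2 separate instances of a nitrile (-C#N) meeting every constraint; each maps to a distinct set of atoms, giving 2 matches.

2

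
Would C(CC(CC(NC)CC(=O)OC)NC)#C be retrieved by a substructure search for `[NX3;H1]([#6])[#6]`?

The pattern [NX3;H1]([#6])[#6] describes a trivalent nitrogen with one H, bonded to two carbons — a secondary amine.
The molecule carries an N-methylamino group (-NHCH3), whose atoms satisfy every constraint of the query, so the pattern matches.

Yes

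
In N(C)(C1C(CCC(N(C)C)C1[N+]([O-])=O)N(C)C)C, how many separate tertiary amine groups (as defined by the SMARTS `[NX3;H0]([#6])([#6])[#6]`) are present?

3

[NX3;H0]([#6])([#6])[#6] is the SMARTS for a tertiary amine: a trivalent nitrogen with no H, bonded to three carbons.
The molecule carries 3 separate instances of a dimethylamino group (-N(CH3)2) meeting every constraint; each maps to a distinct set of atoms, giving 3 matches.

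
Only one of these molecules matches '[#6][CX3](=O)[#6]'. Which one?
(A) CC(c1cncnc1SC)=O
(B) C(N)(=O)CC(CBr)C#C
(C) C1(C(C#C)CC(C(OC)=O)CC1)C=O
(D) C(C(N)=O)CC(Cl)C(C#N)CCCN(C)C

A

[#6][CX3](=O)[#6] describes a carbonyl carbon (no H) flanked by two carbons (a ketone).
(A) contains an acetyl/ketone group (-C(=O)CH3), which satisfies every atom and bond constraint.
(B) has a primary amide (-C(=O)NH2) but one neighbour of the carbonyl carbon is N, not C.
(C) has a methyl-ester group (-C(=O)OCH3) but one neighbour of the carbonyl carbon is O, not C.
(D) has a primary amide (-C(=O)NH2) but one neighbour of the carbonyl carbon is N, not C.
So the answer is (A).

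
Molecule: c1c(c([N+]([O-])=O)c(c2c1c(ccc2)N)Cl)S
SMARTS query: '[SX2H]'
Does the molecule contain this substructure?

Yes

The pattern [SX2H] describes an aliphatic sulfur with two connections, one being H — a thiol.
The molecule carries a thiol (-SH), whose atoms satisfy every constraint of the query, so the pattern matches.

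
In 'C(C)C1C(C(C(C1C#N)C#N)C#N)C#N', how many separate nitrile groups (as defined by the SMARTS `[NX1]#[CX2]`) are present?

[NX1]#[CX2] is the SMARTS for a nitrile: a nitrogen triple-bonded to a two-connected carbon.
The molecule carries 4 separate instances of a nitrile (-C#N) meeting every constraint; each maps to a distinct set of atoms, giving 4 matches.

4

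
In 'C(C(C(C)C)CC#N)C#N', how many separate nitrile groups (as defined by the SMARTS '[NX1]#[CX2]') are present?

[NX1]#[CX2] is the SMARTS for a nitrile: a nitrogen triple-bonded to a two-connected carbon.
The molecule carries 2 separate instances of a nitrile (-C#N) meeting every constraint; each maps to a distinct set of atoms, giving 2 matches.

2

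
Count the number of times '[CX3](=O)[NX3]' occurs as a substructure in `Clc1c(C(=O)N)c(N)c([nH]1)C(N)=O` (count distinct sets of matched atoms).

[CX3](=O)[NX3] is the SMARTS for an amide: a carbonyl carbon bonded to a trivalent nitrogen.
The molecule carries 2 separate instances of a primary amide (-C(=O)NH2) meeting every constraint; each maps to a distinct set of atoms, giving 2 matches.

2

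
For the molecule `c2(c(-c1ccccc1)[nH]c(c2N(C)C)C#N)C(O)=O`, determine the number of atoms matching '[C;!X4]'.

2

The query [C;!X4] means: aliphatic carbon that does not have four total connections.
Check the 19 heavy atoms by environment: 1× n (aromatic, X3) → no; 10× c (aromatic, X3) → no; 1× C (X3) → match; 1× O (X1) → no; 1× O (X2) → no; 1× N (X3) → no; 2× C (X4) → no; 1× C (X2) → match; 1× N (X1) → no.
Summing the matching environments: 1 + 1 = 2 matching atoms.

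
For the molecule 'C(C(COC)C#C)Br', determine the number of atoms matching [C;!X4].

The query [C;!X4] means: aliphatic carbon that does not have four total connections.
Check the 8 heavy atoms by environment: 4× C (X4) → no; 2× C (X2) → match; 1× Br (X1) → no; 1× O (X2) → no.
That gives 2 matching atoms.

2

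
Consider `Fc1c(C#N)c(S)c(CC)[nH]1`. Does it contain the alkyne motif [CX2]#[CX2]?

The pattern [CX2]#[CX2] describes a carbon-carbon triple bond — an alkyne.
The closest candidate here is a nitrile (-C#N), but the triple bond is C#N, not C#C. No other fragment satisfies the full query, so there is no match.

No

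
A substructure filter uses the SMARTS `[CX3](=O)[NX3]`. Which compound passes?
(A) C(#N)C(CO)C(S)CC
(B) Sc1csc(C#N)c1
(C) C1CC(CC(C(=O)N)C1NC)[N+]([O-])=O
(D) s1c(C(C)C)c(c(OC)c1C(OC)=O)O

[CX3](=O)[NX3] describes a carbonyl carbon bonded to a trivalent nitrogen (an amide).
(A) has a nitrile (-C#N) but the nitrile N is NX1 (triple-bonded), not NX3.
(B) has a nitrile (-C#N) but the nitrile N is NX1 (triple-bonded), not NX3.
(C) contains a primary amide (-C(=O)NH2), which satisfies every atom and bond constraint.
(D) has a methyl-ester group (-C(=O)OCH3) but the carbonyl is bonded to O, not to an NX3 nitrogen.
So the answer is (C).

C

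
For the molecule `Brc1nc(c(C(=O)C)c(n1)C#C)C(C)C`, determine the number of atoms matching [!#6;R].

Check the 15 heavy atoms by environment: 2× n (aromatic, in 6-ring) → match; 4× c (aromatic, in 6-ring) → no; 7× C (acyclic) → no; 1× O (acyclic) → no; 1× Br (acyclic) → no.
That gives 2 matching atoms.

2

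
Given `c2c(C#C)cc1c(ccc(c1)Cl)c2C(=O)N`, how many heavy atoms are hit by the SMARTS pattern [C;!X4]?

Check the 16 heavy atoms by environment: 10× c (aromatic, X3) → no; 1× Cl (X1) → no; 1× C (X3) → match; 1× O (X1) → no; 1× N (X3) → no; 2× C (X2) → match.
Summing the matching environments: 1 + 2 = 3 matching atoms.

3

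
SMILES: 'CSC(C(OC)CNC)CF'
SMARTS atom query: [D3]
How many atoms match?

2

The query [D3] means: atom with exactly three heavy-atom neighbours.
Check the 11 heavy atoms by environment: 2× C (D2) → no; 2× C (D3) → match; 1× O (D2) → no; 3× C (D1) → no; 1× N (D2) → no; 1× S (D2) → no; 1× F (D1) → no.
That gives 2 matching atoms.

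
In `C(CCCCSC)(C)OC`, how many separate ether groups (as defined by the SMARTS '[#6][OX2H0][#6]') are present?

1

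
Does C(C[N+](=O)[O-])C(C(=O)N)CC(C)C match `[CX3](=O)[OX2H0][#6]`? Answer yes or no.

The pattern [CX3](=O)[OX2H0][#6] describes a carbonyl carbon bonded to an oxygen that is itself bonded to carbon (no H on that O) — an ester.
The closest candidate here is a primary amide (-C(=O)NH2), but the carbonyl is bonded to N, not to an O-C linkage. No other fragment satisfies the full query, so there is no match.

No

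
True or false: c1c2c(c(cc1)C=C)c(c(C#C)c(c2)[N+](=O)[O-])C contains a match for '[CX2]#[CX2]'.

True

The pattern [CX2]#[CX2] describes a carbon-carbon triple bond — an alkyne.
The molecule carries an ethynyl group (-C#CH), whose atoms satisfy every constraint of the query, so the pattern matches.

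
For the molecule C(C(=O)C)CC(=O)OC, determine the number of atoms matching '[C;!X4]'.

The query [C;!X4] means: aliphatic carbon that does not have four total connections.
Check the 9 heavy atoms by environment: 4× C (X4) → no; 2× C (X3) → match; 2× O (X1) → no; 1× O (X2) → no.
That gives 2 matching atoms.

2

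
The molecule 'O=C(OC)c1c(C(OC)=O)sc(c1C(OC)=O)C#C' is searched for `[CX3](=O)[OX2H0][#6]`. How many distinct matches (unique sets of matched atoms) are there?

[CX3](=O)[OX2H0][#6] is the SMARTS for an ester: a carbonyl carbon bonded to an oxygen that is itself bonded to carbon (no H on that O).
The molecule carries 3 separate instances of a methyl-ester group (-C(=O)OCH3) meeting every constraint; each maps to a distinct set of atoms, giving 3 matches.

3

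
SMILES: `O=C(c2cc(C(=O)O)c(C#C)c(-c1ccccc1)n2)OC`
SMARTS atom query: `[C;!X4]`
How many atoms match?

The query [C;!X4] means: aliphatic carbon that does not have four total connections.
Check the 21 heavy atoms by environment: 1× n (aromatic, X2) → no; 11× c (aromatic, X3) → no; 2× C (X2) → match; 2× C (X3) → match; 2× O (X1) → no; 2× O (X2) → no; 1× C (X4) → no.
Summing the matching environments: 2 + 2 = 4 matching atoms.

4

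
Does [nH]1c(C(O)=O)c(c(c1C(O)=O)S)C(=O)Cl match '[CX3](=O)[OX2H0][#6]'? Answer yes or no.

No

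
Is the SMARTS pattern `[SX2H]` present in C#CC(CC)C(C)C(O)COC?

No

The pattern [SX2H] describes an aliphatic sulfur with two connections, one being H — a thiol.
The closest candidate here is a hydroxyl group (-OH), but it is an -OH, not an -SH. No other fragment satisfies the full query, so there is no match.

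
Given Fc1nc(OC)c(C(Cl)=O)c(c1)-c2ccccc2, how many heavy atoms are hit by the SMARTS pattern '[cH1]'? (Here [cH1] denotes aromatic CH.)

6

The query [cH1] means: aromatic carbon bearing exactly one hydrogen.
Check the 18 heavy atoms by environment: 1× n (aromatic, H0) → no; 5× c (aromatic, H0) → no; 6× c (aromatic, H1) → match; 1× C (H0) → no; 2× O (H0) → no; 1× Cl (H0) → no; 1× F (H0) → no; 1× C (H3) → no.
That gives 6 matching atoms.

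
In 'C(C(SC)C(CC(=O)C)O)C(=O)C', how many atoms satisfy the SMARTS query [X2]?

The query [X2] means: any atom with exactly two total connections (bonds + H).
Check the 13 heavy atoms by environment: 7× C (X4) → no; 2× C (X3) → no; 2× O (X1) → no; 1× O (X2) → match; 1× S (X2) → match.
Summing the matching environments: 1 + 1 = 2 matching atoms.

2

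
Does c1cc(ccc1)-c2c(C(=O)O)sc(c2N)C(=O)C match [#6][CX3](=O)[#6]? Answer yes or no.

Yes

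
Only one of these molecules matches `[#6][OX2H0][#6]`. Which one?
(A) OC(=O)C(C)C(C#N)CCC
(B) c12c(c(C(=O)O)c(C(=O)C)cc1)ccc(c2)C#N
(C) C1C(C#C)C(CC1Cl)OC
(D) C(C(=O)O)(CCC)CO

[#6][OX2H0][#6] describes an aliphatic oxygen bridging two carbons with no H on the oxygen (an ether).
(A) has a carboxylic acid group (-C(=O)OH) but the -OH oxygen has H1; the =O is OX1, not OX2.
(B) has a carboxylic acid group (-C(=O)OH) but the -OH oxygen has H1; the =O is OX1, not OX2.
(C) contains a methoxy ether (-OCH3), which satisfies every atom and bond constraint.
(D) has a hydroxyl group (-OH) but the oxygen has H1, not H0 bridging two carbons.
So the answer is (C).

C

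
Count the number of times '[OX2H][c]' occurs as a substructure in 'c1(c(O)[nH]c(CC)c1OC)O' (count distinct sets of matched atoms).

2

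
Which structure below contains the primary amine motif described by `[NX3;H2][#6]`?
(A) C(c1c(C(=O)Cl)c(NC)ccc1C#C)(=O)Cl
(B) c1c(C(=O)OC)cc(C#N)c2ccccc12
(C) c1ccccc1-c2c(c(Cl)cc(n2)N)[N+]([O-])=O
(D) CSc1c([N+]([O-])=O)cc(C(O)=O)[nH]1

[NX3;H2][#6] describes a trivalent nitrogen with two H attached to carbon (a primary amine).
(A) has an N-methylamino group (-NHCH3) but the nitrogen bears two carbons and only one H (H1), not H2.
(B) has a nitrile (-C#N) but the nitrogen is NX1 (triple-bonded), not NX3 with two H.
(C) contains a primary amino group (-NH2), which satisfies every atom and bond constraint.
(D) has a nitro group (-[N+](=O)[O-]) but the nitrogen is [N+] with no H, not NX3H2.
So the answer is (C).

C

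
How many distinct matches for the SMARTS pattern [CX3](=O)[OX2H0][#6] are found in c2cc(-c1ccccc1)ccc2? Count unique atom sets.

[CX3](=O)[OX2H0][#6] is the SMARTS for an ester: a carbonyl carbon bonded to an oxygen that is itself bonded to carbon (no H on that O).
No fragment in the molecule satisfies every constraint, giving 0 matches.

0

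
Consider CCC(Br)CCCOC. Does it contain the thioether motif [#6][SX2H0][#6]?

The pattern [#6][SX2H0][#6] describes an aliphatic sulfur bridging two carbons with no H on the sulfur — a thioether.
The closest candidate here is a methoxy ether (-OCH3), but the bridging atom is O, not S. No other fragment satisfies the full query, so there is no match.

No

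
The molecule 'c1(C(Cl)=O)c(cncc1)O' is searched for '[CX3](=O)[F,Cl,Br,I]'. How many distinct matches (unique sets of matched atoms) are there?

[CX3](=O)[F,Cl,Br,I] is the SMARTS for an acyl halide: a carbonyl carbon bonded to a halogen.
Exactly one fragment in the molecule meets all constraints, giving 1 match.

1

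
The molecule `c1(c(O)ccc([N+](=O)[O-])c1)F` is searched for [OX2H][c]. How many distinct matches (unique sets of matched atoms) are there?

[OX2H][c] is the SMARTS for a phenol: a hydroxyl oxygen attached to an aromatic carbon.
Exactly one fragment in the molecule meets all constraints, giving 1 match.

1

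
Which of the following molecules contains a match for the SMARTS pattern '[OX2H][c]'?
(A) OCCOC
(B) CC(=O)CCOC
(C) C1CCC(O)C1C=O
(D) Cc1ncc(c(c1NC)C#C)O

D

[OX2H][c] describes a hydroxyl oxygen attached to an aromatic carbon (a phenol).
(A) has a hydroxyl group (-OH) but the -OH is on an aliphatic carbon, not an aromatic c.
(B) has a methoxy ether (-OCH3) but the oxygen has H0, not H1.
(C) has a hydroxyl group (-OH) but the -OH is on an aliphatic carbon, not an aromatic c.
(D) contains a hydroxyl group (-OH), which satisfies every atom and bond constraint.
So the answer is (D).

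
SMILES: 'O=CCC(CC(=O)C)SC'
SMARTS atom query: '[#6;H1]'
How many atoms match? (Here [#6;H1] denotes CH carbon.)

2

Check the 10 heavy atoms by environment: 2× C (H2) → no; 2× C (H1) → match; 2× O (H0) → no; 1× S (H0) → no; 2× C (H3) → no; 1× C (H0) → no.
That gives 2 matching atoms.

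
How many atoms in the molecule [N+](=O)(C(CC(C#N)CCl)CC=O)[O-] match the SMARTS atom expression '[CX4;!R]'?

The query [CX4;!R] means: aliphatic carbon with four total connections, not in a ring.
Check the 13 heavy atoms by environment: 5× C (X4, acyclic) → match; 1× Cl (X1, acyclic) → no; 1× C (X3, acyclic) → no; 2× O (X1, acyclic) → no; 1× C (X2, acyclic) → no; 1× N (X1, acyclic) → no; 1× N (charge +1, X3, acyclic) → no; 1× O (charge -1, X1, acyclic) → no.
That gives 5 matching atoms.

5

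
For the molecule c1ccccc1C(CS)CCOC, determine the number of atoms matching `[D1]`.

The query [D1] means: atom with exactly one heavy-atom neighbour (degree 1).
Check the 13 heavy atoms by environment: 3× C (D2) → no; 1× C (D3) → no; 1× S (D1) → match; 1× O (D2) → no; 1× C (D1) → match; 1× c (aromatic, D3) → no; 5× c (aromatic, D2) → no.
Summing the matching environments: 1 + 1 = 2 matching atoms.

2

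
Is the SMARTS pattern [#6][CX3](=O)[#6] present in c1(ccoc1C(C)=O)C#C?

The pattern [#6][CX3](=O)[#6] describes a carbonyl carbon (no H) flanked by two carbons — a ketone.
The molecule carries an acetyl/ketone group (-C(=O)CH3), whose atoms satisfy every constraint of the query, so the pattern matches.

Yes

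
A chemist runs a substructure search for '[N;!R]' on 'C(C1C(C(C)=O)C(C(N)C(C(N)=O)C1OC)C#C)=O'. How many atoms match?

2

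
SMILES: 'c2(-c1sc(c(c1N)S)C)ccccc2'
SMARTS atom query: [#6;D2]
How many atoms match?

Check the 14 heavy atoms by environment: 1× s (aromatic, D2) → no; 5× c (aromatic, D3) → no; 1× N (D1) → no; 1× S (D1) → no; 1× C (D1) → no; 5× c (aromatic, D2) → match.
That gives 5 matching atoms.

5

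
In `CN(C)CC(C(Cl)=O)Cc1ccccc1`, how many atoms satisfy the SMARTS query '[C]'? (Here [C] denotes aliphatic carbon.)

Check the 15 heavy atoms by environment: 6× C → match; 6× c (aromatic) → no; 1× N → no; 1× O → no; 1× Cl → no.
That gives 6 matching atoms.

6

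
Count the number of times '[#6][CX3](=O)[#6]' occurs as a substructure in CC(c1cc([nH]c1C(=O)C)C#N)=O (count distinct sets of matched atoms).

2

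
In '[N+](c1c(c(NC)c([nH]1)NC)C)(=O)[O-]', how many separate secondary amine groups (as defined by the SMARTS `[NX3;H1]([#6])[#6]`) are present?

[NX3;H1]([#6])[#6] is the SMARTS for a secondary amine: a trivalent nitrogen with one H, bonded to two carbons.
The molecule carries 2 separate instances of an N-methylamino group (-NHCH3) meeting every constraint; each maps to a distinct set of atoms, giving 2 matches.

2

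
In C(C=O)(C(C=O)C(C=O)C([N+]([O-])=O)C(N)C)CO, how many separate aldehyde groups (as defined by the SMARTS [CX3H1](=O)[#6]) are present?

[CX3H1](=O)[#6] is the SMARTS for an aldehyde: an sp2 carbon with one H, double-bonded to O and single-bonded to carbon.
The molecule carries 3 separate instances of an aldehyde (-CHO) meeting every constraint; each maps to a distinct set of atoms, giving 3 matches.

3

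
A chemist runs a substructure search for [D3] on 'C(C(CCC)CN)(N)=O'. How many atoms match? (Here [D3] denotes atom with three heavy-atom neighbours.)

The query [D3] means: atom with exactly three heavy-atom neighbours.
Check the 9 heavy atoms by environment: 3× C (D2) → no; 2× C (D3) → match; 1× O (D1) → no; 2× N (D1) → no; 1× C (D1) → no.
That gives 2 matching atoms.

2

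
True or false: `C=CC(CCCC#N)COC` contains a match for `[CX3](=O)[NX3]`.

False

The pattern [CX3](=O)[NX3] describes a carbonyl carbon bonded to a trivalent nitrogen — an amide.
The closest candidate here is a nitrile (-C#N), but the nitrile N is NX1 (triple-bonded), not NX3. No other fragment satisfies the full query, so there is no match.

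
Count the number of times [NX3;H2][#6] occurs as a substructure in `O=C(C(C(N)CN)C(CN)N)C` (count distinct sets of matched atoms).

[NX3;H2][#6] is the SMARTS for a primary amine: a trivalent nitrogen with two H attached to carbon.
The molecule carries 4 separate instances of a primary amino group (-NH2) meeting every constraint; each maps to a distinct set of atoms, giving 4 matches.

4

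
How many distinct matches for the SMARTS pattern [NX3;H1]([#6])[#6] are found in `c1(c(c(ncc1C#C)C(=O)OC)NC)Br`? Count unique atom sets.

[NX3;H1]([#6])[#6] is the SMARTS for a secondary amine: a trivalent nitrogen with one H, bonded to two carbons.
Exactly one fragment in the molecule meets all constraints, giving 1 match.

1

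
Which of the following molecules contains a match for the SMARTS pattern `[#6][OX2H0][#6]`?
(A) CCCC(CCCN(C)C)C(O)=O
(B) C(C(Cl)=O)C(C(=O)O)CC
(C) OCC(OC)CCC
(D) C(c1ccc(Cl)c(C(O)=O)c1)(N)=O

[#6][OX2H0][#6] describes an aliphatic oxygen bridging two carbons with no H on the oxygen (an ether).
(A) has a carboxylic acid group (-C(=O)OH) but the -OH oxygen has H1; the =O is OX1, not OX2.
(B) has a carboxylic acid group (-C(=O)OH) but the -OH oxygen has H1; the =O is OX1, not OX2.
(C) contains a methoxy ether (-OCH3), which satisfies every atom and bond constraint.
(D) has a carboxylic acid group (-C(=O)OH) but the -OH oxygen has H1; the =O is OX1, not OX2.
So the answer is (C).

C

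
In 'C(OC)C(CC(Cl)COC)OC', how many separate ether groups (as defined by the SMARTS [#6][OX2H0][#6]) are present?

[#6][OX2H0][#6] is the SMARTS for an ether: an aliphatic oxygen bridging two carbons with no H on the oxygen.
The molecule carries 3 separate instances of a methoxy ether (-OCH3) meeting every constraint; each maps to a distinct set of atoms, giving 3 matches.

3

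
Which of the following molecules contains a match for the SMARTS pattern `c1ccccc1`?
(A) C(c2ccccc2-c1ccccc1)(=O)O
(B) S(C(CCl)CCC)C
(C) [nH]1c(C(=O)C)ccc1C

A

c1ccccc1 describes six aromatic carbons in a ring (a benzene ring).
(A) contains a phenyl ring, which satisfies every atom and bond constraint.
(B) has a methyl group (-CH3) but no six-membered all-carbon aromatic ring is present.
(C) has a methyl group (-CH3) but no six-membered all-carbon aromatic ring is present.
So the answer is (A).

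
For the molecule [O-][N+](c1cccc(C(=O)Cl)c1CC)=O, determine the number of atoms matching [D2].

4

Check the 14 heavy atoms by environment: 3× c (aromatic, D3) → no; 3× c (aromatic, D2) → match; 1× C (D2) → match; 1× C (D1) → no; 1× C (D3) → no; 2× O (D1) → no; 1× Cl (D1) → no; 1× N (charge +1, D3) → no; 1× O (charge -1, D1) → no.
Summing the matching environments: 3 + 1 = 4 matching atoms.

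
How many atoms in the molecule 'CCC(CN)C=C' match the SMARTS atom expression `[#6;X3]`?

2

The query [#6;X3] means: any carbon (aromatic or not) with three total connections.
Check the 7 heavy atoms by environment: 4× C (X4) → no; 2× C (X3) → match; 1× N (X3) → no.
That gives 2 matching atoms.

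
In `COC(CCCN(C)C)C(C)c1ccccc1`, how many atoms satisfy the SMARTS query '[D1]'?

The query [D1] means: atom with exactly one heavy-atom neighbour (degree 1).
Check the 17 heavy atoms by environment: 4× C (D1) → match; 2× C (D3) → no; 3× C (D2) → no; 1× c (aromatic, D3) → no; 5× c (aromatic, D2) → no; 1× N (D3) → no; 1× O (D2) → no.
That gives 4 matching atoms.

4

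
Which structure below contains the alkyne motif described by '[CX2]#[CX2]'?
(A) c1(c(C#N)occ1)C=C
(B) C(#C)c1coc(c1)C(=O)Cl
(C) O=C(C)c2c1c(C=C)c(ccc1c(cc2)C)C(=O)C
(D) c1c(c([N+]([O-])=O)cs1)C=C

B

[CX2]#[CX2] describes a carbon-carbon triple bond (an alkyne).
(A) has a vinyl group (-CH=CH2) but the C=C is a double bond; both carbons are CX3, not CX2.
(B) contains an ethynyl group (-C#CH), which satisfies every atom and bond constraint.
(C) has a vinyl group (-CH=CH2) but the C=C is a double bond; both carbons are CX3, not CX2.
(D) has a vinyl group (-CH=CH2) but the C=C is a double bond; both carbons are CX3, not CX2.
So the answer is (B).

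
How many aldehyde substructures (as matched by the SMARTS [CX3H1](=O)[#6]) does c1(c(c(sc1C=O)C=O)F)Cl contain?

2

[CX3H1](=O)[#6] is the SMARTS for an aldehyde: an sp2 carbon with one H, double-bonded to O and single-bonded to carbon.
The molecule carries 2 separate instances of an aldehyde (-CHO) meeting every constraint; each maps to a distinct set of atoms, giving 2 matches.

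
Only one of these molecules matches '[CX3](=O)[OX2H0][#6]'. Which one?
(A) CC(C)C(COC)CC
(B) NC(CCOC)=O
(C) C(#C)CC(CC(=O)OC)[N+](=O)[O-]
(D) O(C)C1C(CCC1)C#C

C

[CX3](=O)[OX2H0][#6] describes a carbonyl carbon bonded to an oxygen that is itself bonded to carbon (no H on that O) (an ester).
(A) has a methoxy ether (-OCH3) but the ether oxygen is not adjacent to a C=O carbon.
(B) has a methoxy ether (-OCH3) but the ether oxygen is not adjacent to a C=O carbon.
(C) contains a methyl-ester group (-C(=O)OCH3), which satisfies every atom and bond constraint.
(D) has a methoxy ether (-OCH3) but the ether oxygen is not adjacent to a C=O carbon.
So the answer is (C).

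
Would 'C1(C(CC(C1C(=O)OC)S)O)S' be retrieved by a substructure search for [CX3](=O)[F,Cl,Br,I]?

No

The pattern [CX3](=O)[F,Cl,Br,I] describes a carbonyl carbon bonded to a halogen — an acyl halide.
The closest candidate here is a methyl-ester group (-C(=O)OCH3), but the carbonyl is bonded to -O-C, not to a halogen. No other fragment satisfies the full query, so there is no match.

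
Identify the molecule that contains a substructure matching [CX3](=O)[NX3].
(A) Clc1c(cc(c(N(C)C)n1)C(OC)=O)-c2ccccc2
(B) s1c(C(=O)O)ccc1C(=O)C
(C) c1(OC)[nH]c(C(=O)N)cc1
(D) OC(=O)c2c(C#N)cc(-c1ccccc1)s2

[CX3](=O)[NX3] describes a carbonyl carbon bonded to a trivalent nitrogen (an amide).
(A) has a methyl-ester group (-C(=O)OCH3) but the carbonyl is bonded to O, not to an NX3 nitrogen.
(B) has a carboxylic acid group (-C(=O)OH) but the carbonyl is bonded to O, not to an NX3 nitrogen.
(C) contains a primary amide (-C(=O)NH2), which satisfies every atom and bond constraint.
(D) has a carboxylic acid group (-C(=O)OH) but the carbonyl is bonded to O, not to an NX3 nitrogen.
So the answer is (C).

C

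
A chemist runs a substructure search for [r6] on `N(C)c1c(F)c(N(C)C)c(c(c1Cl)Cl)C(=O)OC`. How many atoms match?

6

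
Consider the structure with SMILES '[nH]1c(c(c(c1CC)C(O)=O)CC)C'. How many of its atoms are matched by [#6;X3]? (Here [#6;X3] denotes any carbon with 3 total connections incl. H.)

Check the 13 heavy atoms by environment: 1× n (aromatic, X3) → no; 4× c (aromatic, X3) → match; 5× C (X4) → no; 1× C (X3) → match; 1× O (X1) → no; 1× O (X2) → no.
Summing the matching environments: 4 + 1 = 5 matching atoms.

5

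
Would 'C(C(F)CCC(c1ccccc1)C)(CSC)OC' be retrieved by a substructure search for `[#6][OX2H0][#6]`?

Yes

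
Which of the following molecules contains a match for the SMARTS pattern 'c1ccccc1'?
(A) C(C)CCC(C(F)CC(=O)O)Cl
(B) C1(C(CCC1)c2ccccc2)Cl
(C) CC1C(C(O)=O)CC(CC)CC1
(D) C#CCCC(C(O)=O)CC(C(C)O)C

B

c1ccccc1 describes six aromatic carbons in a ring (a benzene ring).
(A) has a methyl group (-CH3) but no six-membered all-carbon aromatic ring is present.
(B) contains a phenyl ring, which satisfies every atom and bond constraint.
(C) has a methyl group (-CH3) but no six-membered all-carbon aromatic ring is present.
(D) has a methyl group (-CH3) but no six-membered all-carbon aromatic ring is present.
So the answer is (B).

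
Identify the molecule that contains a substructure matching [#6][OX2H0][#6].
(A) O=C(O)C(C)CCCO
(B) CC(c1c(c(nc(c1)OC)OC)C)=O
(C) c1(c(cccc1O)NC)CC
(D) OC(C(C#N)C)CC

B

[#6][OX2H0][#6] describes an aliphatic oxygen bridging two carbons with no H on the oxygen (an ether).
(A) has a hydroxyl group (-OH) but the oxygen has H1, not H0 bridging two carbons.
(B) contains a methoxy ether (-OCH3), which satisfies every atom and bond constraint.
(C) has a hydroxyl group (-OH) but the oxygen has H1, not H0 bridging two carbons.
(D) has a hydroxyl group (-OH) but the oxygen has H1, not H0 bridging two carbons.
So the answer is (B).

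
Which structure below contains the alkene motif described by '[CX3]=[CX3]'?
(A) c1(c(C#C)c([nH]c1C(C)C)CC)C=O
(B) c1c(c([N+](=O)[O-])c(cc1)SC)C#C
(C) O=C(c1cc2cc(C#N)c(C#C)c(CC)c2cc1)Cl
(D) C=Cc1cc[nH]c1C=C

[CX3]=[CX3] describes a non-aromatic C=C double bond between two sp2 carbons (an alkene).
(A) has an ethyl group (-CH2CH3) but its C-C bond is a single bond between CX4 carbons, not CX3=CX3.
(B) has an ethynyl group (-C#CH) but the C-C bond is a triple bond, not a double bond.
(C) has an ethyl group (-CH2CH3) but its C-C bond is a single bond between CX4 carbons, not CX3=CX3.
(D) contains a vinyl group (-CH=CH2), which satisfies every atom and bond constraint.
So the answer is (D).

D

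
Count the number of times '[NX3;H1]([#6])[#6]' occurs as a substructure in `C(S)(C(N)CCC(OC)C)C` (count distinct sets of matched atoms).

[NX3;H1]([#6])[#6] is the SMARTS for a secondary amine: a trivalent nitrogen with one H, bonded to two carbons.
The molecule has a primary amino group (-NH2), but the nitrogen has H2 and only one carbon neighbour; nothing else fits, so there are 0 matches.

0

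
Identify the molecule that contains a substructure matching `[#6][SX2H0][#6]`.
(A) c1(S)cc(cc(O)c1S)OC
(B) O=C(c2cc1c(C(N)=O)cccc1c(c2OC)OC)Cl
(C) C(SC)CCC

C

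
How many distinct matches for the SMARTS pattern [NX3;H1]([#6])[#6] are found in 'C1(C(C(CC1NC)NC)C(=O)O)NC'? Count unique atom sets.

3

[NX3;H1]([#6])[#6] is the SMARTS for a secondary amine: a trivalent nitrogen with one H, bonded to two carbons.
The molecule carries 3 separate instances of an N-methylamino group (-NHCH3) meeting every constraint; each maps to a distinct set of atoms, giving 3 matches.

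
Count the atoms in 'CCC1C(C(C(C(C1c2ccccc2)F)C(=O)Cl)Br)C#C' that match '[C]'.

11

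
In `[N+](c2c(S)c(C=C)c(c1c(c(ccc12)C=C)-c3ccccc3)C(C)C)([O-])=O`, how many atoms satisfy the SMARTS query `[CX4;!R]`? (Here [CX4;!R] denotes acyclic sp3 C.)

The query [CX4;!R] means: aliphatic carbon with four total connections, not in a ring.
Check the 27 heavy atoms by environment: 16× c (aromatic, X3, in 6-ring) → no; 4× C (X3, acyclic) → no; 1× S (X2, acyclic) → no; 3× C (X4, acyclic) → match; 1× N (charge +1, X3, acyclic) → no; 1× O (charge -1, X1, acyclic) → no; 1× O (X1, acyclic) → no.
That gives 3 matching atoms.

3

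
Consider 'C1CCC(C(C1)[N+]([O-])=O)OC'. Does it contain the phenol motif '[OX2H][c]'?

No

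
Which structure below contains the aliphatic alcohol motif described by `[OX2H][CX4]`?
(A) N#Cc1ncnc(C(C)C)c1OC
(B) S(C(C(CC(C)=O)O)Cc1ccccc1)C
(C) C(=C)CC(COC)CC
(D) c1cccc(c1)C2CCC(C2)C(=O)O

B

[OX2H][CX4] describes a hydroxyl oxygen bound to an sp3 (X4) carbon (an aliphatic alcohol).
(A) has a methoxy ether (-OCH3) but the oxygen has H0 (ether), not H1.
(B) contains a hydroxyl group (-OH), which satisfies every atom and bond constraint.
(C) has a methoxy ether (-OCH3) but the oxygen has H0 (ether), not H1.
(D) has a carboxylic acid group (-C(=O)OH) but the -OH is on a CX3 carbonyl carbon, not a CX4 carbon.
So the answer is (B).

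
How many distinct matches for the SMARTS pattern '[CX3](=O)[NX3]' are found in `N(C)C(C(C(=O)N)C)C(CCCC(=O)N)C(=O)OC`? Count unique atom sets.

2

[CX3](=O)[NX3] is the SMARTS for an amide: a carbonyl carbon bonded to a trivalent nitrogen.
The molecule carries 2 separate instances of a primary amide (-C(=O)NH2) meeting every constraint; each maps to a distinct set of atoms, giving 2 matches.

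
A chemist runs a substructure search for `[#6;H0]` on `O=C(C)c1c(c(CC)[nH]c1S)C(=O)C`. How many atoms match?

6

The query [#6;H0] means: any carbon with no attached hydrogen.
Check the 14 heavy atoms by environment: 1× n (aromatic, H1) → no; 4× c (aromatic, H0) → match; 2× C (H0) → match; 2× O (H0) → no; 3× C (H3) → no; 1× S (H1) → no; 1× C (H2) → no.
Summing the matching environments: 4 + 2 = 6 matching atoms.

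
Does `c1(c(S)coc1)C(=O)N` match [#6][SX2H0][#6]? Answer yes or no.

The pattern [#6][SX2H0][#6] describes an aliphatic sulfur bridging two carbons with no H on the sulfur — a thioether.
The closest candidate here is a thiol (-SH), but the sulfur has H1, not H0 bridging two carbons. No other fragment satisfies the full query, so there is no match.

No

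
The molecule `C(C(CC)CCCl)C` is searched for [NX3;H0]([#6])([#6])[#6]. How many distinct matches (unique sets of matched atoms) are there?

0

[NX3;H0]([#6])([#6])[#6] is the SMARTS for a tertiary amine: a trivalent nitrogen with no H, bonded to three carbons.
No fragment in the molecule satisfies every constraint, giving 0 matches.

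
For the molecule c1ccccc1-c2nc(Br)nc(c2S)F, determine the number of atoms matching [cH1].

The query [cH1] means: aromatic carbon bearing exactly one hydrogen.
Check the 15 heavy atoms by environment: 2× n (aromatic, H0) → no; 5× c (aromatic, H0) → no; 1× S (H1) → no; 1× F (H0) → no; 5× c (aromatic, H1) → match; 1× Br (H0) → no.
That gives 5 matching atoms.

5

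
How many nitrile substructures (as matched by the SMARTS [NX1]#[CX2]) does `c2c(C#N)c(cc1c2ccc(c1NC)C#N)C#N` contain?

[NX1]#[CX2] is the SMARTS for a nitrile: a nitrogen triple-bonded to a two-connected carbon.
The molecule carries 3 separate instances of a nitrile (-C#N) meeting every constraint; each maps to a distinct set of atoms, giving 3 matches.

3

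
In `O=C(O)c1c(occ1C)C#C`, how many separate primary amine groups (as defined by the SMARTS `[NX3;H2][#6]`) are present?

[NX3;H2][#6] is the SMARTS for a primary amine: a trivalent nitrogen with two H attached to carbon.
No fragment in the molecule satisfies every constraint, giving 0 matches.

0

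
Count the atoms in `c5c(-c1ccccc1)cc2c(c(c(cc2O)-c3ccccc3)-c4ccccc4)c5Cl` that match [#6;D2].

The query [#6;D2] means: any carbon bonded to exactly two heavy atoms.
Check the 30 heavy atoms by environment: 10× c (aromatic, D3) → no; 18× c (aromatic, D2) → match; 1× O (D1) → no; 1× Cl (D1) → no.
That gives 18 matching atoms.

18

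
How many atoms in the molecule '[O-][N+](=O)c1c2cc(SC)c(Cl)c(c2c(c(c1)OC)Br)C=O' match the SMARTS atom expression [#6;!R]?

3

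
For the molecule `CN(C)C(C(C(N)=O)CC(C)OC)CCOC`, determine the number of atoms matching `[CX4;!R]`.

11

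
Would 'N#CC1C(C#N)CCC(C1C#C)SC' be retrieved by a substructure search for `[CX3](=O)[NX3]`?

No

The pattern [CX3](=O)[NX3] describes a carbonyl carbon bonded to a trivalent nitrogen — an amide.
The closest candidate here is a nitrile (-C#N), but the nitrile N is NX1 (triple-bonded), not NX3. No other fragment satisfies the full query, so there is no match.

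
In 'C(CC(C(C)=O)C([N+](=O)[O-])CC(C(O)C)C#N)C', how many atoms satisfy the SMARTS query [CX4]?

10

The query [CX4] means: C with X4: aliphatic carbon with exactly 4 total connections (bonds + H).
Check the 18 heavy atoms by environment: 10× C (X4) → match; 1× C (X2) → no; 1× N (X1) → no; 1× O (X2) → no; 1× N (charge +1, X3) → no; 1× O (charge -1, X1) → no; 2× O (X1) → no; 1× C (X3) → no.
That gives 10 matching atoms.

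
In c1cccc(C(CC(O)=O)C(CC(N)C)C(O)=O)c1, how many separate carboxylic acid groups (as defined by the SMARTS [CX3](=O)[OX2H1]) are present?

2

[CX3](=O)[OX2H1] is the SMARTS for a carboxylic acid: an sp2 carbon double-bonded to O and single-bonded to an -OH oxygen.
The molecule carries 2 separate instances of a carboxylic acid group (-C(=O)OH) meeting every constraint; each maps to a distinct set of atoms, giving 2 matches.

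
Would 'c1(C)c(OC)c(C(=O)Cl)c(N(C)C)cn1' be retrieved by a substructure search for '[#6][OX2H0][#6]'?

Yes

The pattern [#6][OX2H0][#6] describes an aliphatic oxygen bridging two carbons with no H on the oxygen — an ether.
The molecule carries a methoxy ether (-OCH3), whose atoms satisfy every constraint of the query, so the pattern matches.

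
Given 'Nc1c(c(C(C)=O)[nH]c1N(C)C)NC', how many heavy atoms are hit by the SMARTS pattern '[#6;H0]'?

Check the 14 heavy atoms by environment: 1× n (aromatic, H1) → no; 4× c (aromatic, H0) → match; 1× N (H1) → no; 4× C (H3) → no; 1× C (H0) → match; 1× O (H0) → no; 1× N (H2) → no; 1× N (H0) → no.
Summing the matching environments: 4 + 1 = 5 matching atoms.

5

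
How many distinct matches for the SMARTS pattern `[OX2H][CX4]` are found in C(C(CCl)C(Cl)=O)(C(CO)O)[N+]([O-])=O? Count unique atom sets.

2

[OX2H][CX4] is the SMARTS for an aliphatic alcohol: a hydroxyl oxygen bound to an sp3 (X4) carbon.
The molecule carries 2 separate instances of a hydroxyl group (-OH) meeting every constraint; each maps to a distinct set of atoms, giving 2 matches.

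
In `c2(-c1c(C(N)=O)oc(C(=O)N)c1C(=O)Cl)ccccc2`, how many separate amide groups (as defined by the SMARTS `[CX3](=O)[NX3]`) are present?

[CX3](=O)[NX3] is the SMARTS for an amide: a carbonyl carbon bonded to a trivalent nitrogen.
The molecule carries 2 separate instances of a primary amide (-C(=O)NH2) meeting every constraint; each maps to a distinct set of atoms, giving 2 matches.

2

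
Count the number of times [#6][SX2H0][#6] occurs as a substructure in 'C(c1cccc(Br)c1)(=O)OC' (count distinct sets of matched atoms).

0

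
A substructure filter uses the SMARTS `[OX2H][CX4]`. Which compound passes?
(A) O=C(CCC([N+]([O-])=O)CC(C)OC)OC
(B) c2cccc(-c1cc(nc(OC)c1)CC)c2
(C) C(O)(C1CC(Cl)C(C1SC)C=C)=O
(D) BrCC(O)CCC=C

D

[OX2H][CX4] describes a hydroxyl oxygen bound to an sp3 (X4) carbon (an aliphatic alcohol).
(A) has a methoxy ether (-OCH3) but the oxygen has H0 (ether), not H1.
(B) has a methoxy ether (-OCH3) but the oxygen has H0 (ether), not H1.
(C) has a carboxylic acid group (-C(=O)OH) but the -OH is on a CX3 carbonyl carbon, not a CX4 carbon.
(D) contains a hydroxyl group (-OH), which satisfies every atom and bond constraint.
So the answer is (D).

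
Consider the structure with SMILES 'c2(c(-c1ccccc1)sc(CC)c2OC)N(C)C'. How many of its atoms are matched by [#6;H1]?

5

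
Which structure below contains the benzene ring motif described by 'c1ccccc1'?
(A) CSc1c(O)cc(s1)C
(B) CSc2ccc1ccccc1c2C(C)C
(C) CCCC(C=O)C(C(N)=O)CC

B

c1ccccc1 describes six aromatic carbons in a ring (a benzene ring).
(A) has a methyl group (-CH3) but no six-membered all-carbon aromatic ring is present.
(B) contains the required atom environment, so the pattern matches.
(C) has a methyl group (-CH3) but no six-membered all-carbon aromatic ring is present.
So the answer is (B).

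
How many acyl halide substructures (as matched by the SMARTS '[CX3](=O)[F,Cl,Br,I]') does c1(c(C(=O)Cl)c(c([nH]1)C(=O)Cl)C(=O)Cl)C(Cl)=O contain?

[CX3](=O)[F,Cl,Br,I] is the SMARTS for an acyl halide: a carbonyl carbon bonded to a halogen.
The molecule carries 4 separate instances of an acyl chloride (-C(=O)Cl) meeting every constraint; each maps to a distinct set of atoms, giving 4 matches.

4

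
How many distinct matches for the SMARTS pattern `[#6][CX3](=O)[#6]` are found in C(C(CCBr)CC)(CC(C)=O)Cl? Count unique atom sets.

1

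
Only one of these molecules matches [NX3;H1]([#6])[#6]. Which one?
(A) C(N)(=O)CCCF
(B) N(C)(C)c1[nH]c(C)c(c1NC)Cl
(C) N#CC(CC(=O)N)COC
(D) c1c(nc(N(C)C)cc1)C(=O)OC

B

[NX3;H1]([#6])[#6] describes a trivalent nitrogen with one H, bonded to two carbons (a secondary amine).
(A) has a primary amide (-C(=O)NH2) but the -C(=O)NH2 nitrogen has H2, not H1.
(B) contains an N-methylamino group (-NHCH3), which satisfies every atom and bond constraint.
(C) has a primary amide (-C(=O)NH2) but the -C(=O)NH2 nitrogen has H2, not H1.
(D) has a dimethylamino group (-N(CH3)2) but the nitrogen has H0, not H1.
So the answer is (B).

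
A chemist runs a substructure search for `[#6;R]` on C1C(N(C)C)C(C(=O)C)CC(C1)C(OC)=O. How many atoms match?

6

Check the 16 heavy atoms by environment: 6× C (in 6-ring) → match; 1× N (acyclic) → no; 6× C (acyclic) → no; 3× O (acyclic) → no.
That gives 6 matching atoms.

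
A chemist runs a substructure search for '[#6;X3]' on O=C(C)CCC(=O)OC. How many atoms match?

2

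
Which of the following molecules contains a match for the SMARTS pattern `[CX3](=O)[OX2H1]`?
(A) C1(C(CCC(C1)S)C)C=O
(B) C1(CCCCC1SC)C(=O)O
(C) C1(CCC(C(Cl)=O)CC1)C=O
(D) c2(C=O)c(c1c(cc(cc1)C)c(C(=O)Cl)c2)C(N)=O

[CX3](=O)[OX2H1] describes an sp2 carbon double-bonded to O and single-bonded to an -OH oxygen (a carboxylic acid).
(A) has an aldehyde (-CHO) but there is no singly-bonded oxygen on the carbonyl carbon.
(B) contains a carboxylic acid group (-C(=O)OH), which satisfies every atom and bond constraint.
(C) has an acyl chloride (-C(=O)Cl) but the carbonyl is bonded to Cl, not to an -OH oxygen.
(D) has an aldehyde (-CHO) but there is no singly-bonded oxygen on the carbonyl carbon.
So the answer is (B).

B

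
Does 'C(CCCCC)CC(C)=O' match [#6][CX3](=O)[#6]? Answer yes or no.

Yes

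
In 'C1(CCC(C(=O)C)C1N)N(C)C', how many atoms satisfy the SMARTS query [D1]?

5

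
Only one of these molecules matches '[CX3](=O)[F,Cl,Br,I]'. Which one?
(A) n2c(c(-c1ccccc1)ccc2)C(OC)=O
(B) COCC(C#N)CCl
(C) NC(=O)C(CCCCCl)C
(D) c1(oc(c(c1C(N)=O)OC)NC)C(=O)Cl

D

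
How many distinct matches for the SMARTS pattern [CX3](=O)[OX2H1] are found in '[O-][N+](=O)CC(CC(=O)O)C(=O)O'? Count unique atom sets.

[CX3](=O)[OX2H1] is the SMARTS for a carboxylic acid: an sp2 carbon double-bonded to O and single-bonded to an -OH oxygen.
The molecule carries 2 separate instances of a carboxylic acid group (-C(=O)OH) meeting every constraint; each maps to a distinct set of atoms, giving 2 matches.

2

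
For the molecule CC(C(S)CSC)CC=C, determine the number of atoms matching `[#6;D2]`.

3

The query [#6;D2] means: any carbon bonded to exactly two heavy atoms.
Check the 10 heavy atoms by environment: 3× C (D2) → match; 2× C (D3) → no; 1× S (D1) → no; 1× S (D2) → no; 3× C (D1) → no.
That gives 3 matching atoms.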